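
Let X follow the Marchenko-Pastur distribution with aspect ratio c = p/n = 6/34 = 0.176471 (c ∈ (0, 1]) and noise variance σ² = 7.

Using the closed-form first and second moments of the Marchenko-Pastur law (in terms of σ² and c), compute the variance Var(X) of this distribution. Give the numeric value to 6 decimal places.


Recall the MP moments m_1 = E[X] = σ² and m_2 = E[X²] = σ⁴ (1 + c).
m_1 = E[X] = σ² = 7, so m_1² = 49.
m_2 = E[X²] = σ⁴ (1 + c) = 49 · (1 + 0.176471) = 49 · 1.176471 = 57.647059.
(Note m_2 − m_1² simplifies to c · σ⁴ = 0.176471 · 49.)

Var(X) = m_2 − m_1² = 57.647059 − 49 = 8.647059.


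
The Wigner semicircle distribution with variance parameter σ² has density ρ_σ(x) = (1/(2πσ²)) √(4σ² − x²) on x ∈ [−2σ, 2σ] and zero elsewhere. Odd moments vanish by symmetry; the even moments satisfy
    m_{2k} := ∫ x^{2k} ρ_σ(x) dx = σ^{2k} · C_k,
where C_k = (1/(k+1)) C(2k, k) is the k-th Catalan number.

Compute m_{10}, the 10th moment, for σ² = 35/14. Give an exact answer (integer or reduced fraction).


By the scaled semicircle moment identity, m_{2k} = σ^{2k} · C_k with k = 5.
C_5 = (1/(k+1)) · C(2k, k) = (1/6) · C(10, 5) = (1/6) · 252 = 42.
σ^{2k} = (σ²)^k = (35/14)^5 = 3125/32.

Therefore m_{10} = σ^{10} · C_5 = (3125/32) · 42 = 65625/16.


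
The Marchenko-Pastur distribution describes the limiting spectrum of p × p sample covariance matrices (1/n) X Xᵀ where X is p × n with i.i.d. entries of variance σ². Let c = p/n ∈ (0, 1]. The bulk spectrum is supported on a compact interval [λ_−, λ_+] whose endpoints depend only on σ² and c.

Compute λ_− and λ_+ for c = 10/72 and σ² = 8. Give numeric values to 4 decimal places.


c = 10/72 = 0.138889; √c = 0.372678.
λ_− = σ² (1 − √c)² = 8 · (1 − 0.372678)² = 8 · (0.627322)² = 3.148263.
λ_+ = σ² (1 + √c)² = 8 · (1 + 0.372678)² = 8 · (1.372678)² = 15.073959.

Rounded to 4 decimal places: λ_− ≈ 3.1483, λ_+ ≈ 15.0740.


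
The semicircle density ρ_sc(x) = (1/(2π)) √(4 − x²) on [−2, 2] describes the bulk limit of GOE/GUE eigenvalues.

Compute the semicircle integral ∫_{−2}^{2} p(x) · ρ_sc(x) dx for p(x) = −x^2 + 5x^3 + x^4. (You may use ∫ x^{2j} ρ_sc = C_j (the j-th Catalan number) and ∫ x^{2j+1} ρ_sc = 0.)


Write p(x) = Σ a_i x^i, split into monomials and integrate each against ρ_sc separately.
Using ∫ x^{2j} ρ_sc = C_j = (1/(j+1)) C(2j, j) (Catalan numbers) and ∫ x^{2j+1} ρ_sc = 0 (odd monomials vanish by symmetry):
  i = 2 (even): a_2 · C_{1} = -1 · 1 = -1
  i = 3 (odd): ∫ x^3 ρ_sc = 0 (vanishes)
  i = 4 (even): a_4 · C_{2} = 1 · 2 = 2

Summing the contributions: ∫_{−2}^{2} p(x) ρ_sc(x) dx = (-1) + 2 = 1.


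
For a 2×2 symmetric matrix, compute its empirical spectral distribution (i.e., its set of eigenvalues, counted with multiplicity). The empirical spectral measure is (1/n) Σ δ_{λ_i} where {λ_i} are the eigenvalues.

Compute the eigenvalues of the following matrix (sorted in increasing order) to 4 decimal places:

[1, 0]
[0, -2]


Since M is real symmetric, both eigenvalues are real; they are the roots of det(λI − M) = λ² − (tr M) λ + det M.
tr M = 1 + (-2) = -1.
det M = 1·(-2) − 0² = -2 − 0 = -2.
Characteristic polynomial: λ² + λ − 2 = 0.
Discriminant Δ = (tr M)² − 4·det M = 1 − (-8) = 9; √Δ = 3.000000.
λ = (tr M ± √Δ)/2 = (-1 ± 3.000000)/2, giving (tr M − √Δ)/2 = -2.0000 and (tr M + √Δ)/2 = 1.0000.

Eigenvalues sorted in increasing order: [-2.0000, 1.0000].


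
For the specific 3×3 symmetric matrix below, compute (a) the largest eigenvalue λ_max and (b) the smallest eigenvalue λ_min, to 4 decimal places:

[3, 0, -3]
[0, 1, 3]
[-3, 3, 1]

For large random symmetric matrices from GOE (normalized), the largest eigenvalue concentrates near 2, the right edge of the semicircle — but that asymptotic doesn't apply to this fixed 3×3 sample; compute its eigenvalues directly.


Since M is real symmetric, all three eigenvalues are real; they are the roots of det(λI − M) = λ³ − (tr M) λ² + s λ − det M, where s is the sum of the principal 2×2 minors.
tr M = 3 + 1 + 1 = 5.
s = (3·1 − 0²) + (3·1 − (-3)²) + (1·1 − 3²) = 3 + (-6) + (-8) = -11.
det M (expand along row 1) = 3·(-8) − 0·9 + (-3)·3 = -33.
Characteristic polynomial: λ³ − 5λ² − 11λ + 33 = 0.
Substitute λ = y + (tr M)/3 = y + 1.666667 to remove the quadratic term: y³ + p·y + q = 0 with p = s − (tr M)²/3 = -19.333333 and q = −2(tr M)³/27 + (tr M)·s/3 − det M = 5.407407.
Three real roots ⇒ use the trigonometric (Viète) form: r = 2√(−p/3) = 5.077182, φ = arccos(3q/(p·r)) = arccos(-0.165265) = 1.736823 rad.
y_k = r·cos(φ/3 − 2πk/3) for k = 0, 1, 2 gives y = 4.249817, 0.280839, -4.530657.
λ_k = y_k + 1.666667 gives λ = 5.9165, 1.9475, -2.8640 (check: the sum is 5.0000 = tr M).

Hence λ_max = 5.9165 and λ_min = -2.8640.


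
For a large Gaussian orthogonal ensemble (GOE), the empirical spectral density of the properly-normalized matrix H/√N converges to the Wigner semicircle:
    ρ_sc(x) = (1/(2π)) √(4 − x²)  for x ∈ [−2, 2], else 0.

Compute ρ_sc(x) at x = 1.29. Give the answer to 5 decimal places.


ρ_sc(x) = (1/(2π)) √(4 − x²). With x = 1.29:
  4 − x² = 4 − (1.29)² = 4 − 1.664100 = 2.335900.
  √(4 − x²) = 1.528365.
  1/(2π) = 0.159155.
  ρ_sc(1.29) = 0.159155 · 1.528365 = 0.243247.

Rounded to 5 decimal places: ρ_sc(1.29) ≈ 0.24325.


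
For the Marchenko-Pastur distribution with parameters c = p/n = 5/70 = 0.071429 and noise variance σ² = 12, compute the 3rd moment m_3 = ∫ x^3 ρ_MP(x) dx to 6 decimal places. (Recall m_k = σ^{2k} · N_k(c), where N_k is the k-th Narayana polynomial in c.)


E[X³] = σ⁶ (1 + 3c + c²) (third MP moment). With σ² = 12 (so σ⁶ = 1728) and c = 5/70 = 0.071429: E[X³] = 1728 · (1 + 3·0.071429 + (0.071429)²) = 1728 · 1.219388.

So E[X^3] = 2107.102041.


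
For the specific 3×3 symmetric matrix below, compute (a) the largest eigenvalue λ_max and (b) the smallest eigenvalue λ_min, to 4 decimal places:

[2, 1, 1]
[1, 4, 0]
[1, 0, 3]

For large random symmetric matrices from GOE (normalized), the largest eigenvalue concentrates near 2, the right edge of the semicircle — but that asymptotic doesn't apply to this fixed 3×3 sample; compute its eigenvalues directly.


Since M is real symmetric, all three eigenvalues are real; they are the roots of det(λI − M) = λ³ − (tr M) λ² + s λ − det M, where s is the sum of the principal 2×2 minors.
tr M = 2 + 4 + 3 = 9.
s = (2·4 − 1²) + (2·3 − 1²) + (4·3 − 0²) = 7 + 5 + 12 = 24.
det M (expand along row 1) = 2·12 − 1·3 + 1·(-4) = 17.
Characteristic polynomial: λ³ − 9λ² + 24λ − 17 = 0.
Substitute λ = y + (tr M)/3 = y + 3.000000 to remove the quadratic term: y³ + p·y + q = 0 with p = s − (tr M)²/3 = -3.000000 and q = −2(tr M)³/27 + (tr M)·s/3 − det M = 1.000000.
Three real roots ⇒ use the trigonometric (Viète) form: r = 2√(−p/3) = 2.000000, φ = arccos(3q/(p·r)) = arccos(-0.500000) = 2.094395 rad.
y_k = r·cos(φ/3 − 2πk/3) for k = 0, 1, 2 gives y = 1.532089, 0.347296, -1.879385.
λ_k = y_k + 3.000000 gives λ = 4.5321, 3.3473, 1.1206 (check: the sum is 9.0000 = tr M).

Hence λ_max = 4.5321 and λ_min = 1.1206.


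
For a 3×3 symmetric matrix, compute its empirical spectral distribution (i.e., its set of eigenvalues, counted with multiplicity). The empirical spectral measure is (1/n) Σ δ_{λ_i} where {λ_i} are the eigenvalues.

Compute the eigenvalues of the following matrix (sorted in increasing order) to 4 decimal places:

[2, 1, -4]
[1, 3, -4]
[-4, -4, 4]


Since M is real symmetric, all three eigenvalues are real; they are the roots of det(λI − M) = λ³ − (tr M) λ² + s λ − det M, where s is the sum of the principal 2×2 minors.
tr M = 2 + 3 + 4 = 9.
s = (2·3 − 1²) + (2·4 − (-4)²) + (3·4 − (-4)²) = 5 + (-8) + (-4) = -7.
det M (expand along row 1) = 2·(-4) − 1·(-12) + (-4)·8 = -28.
Characteristic polynomial: λ³ − 9λ² − 7λ + 28 = 0.
Substitute λ = y + (tr M)/3 = y + 3.000000 to remove the quadratic term: y³ + p·y + q = 0 with p = s − (tr M)²/3 = -34.000000 and q = −2(tr M)³/27 + (tr M)·s/3 − det M = -47.000000.
Three real roots ⇒ use the trigonometric (Viète) form: r = 2√(−p/3) = 6.733003, φ = arccos(3q/(p·r)) = arccos(0.615930) = 0.907230 rad.
y_k = r·cos(φ/3 − 2πk/3) for k = 0, 1, 2 gives y = 6.427470, -1.477150, -4.950320.
λ_k = y_k + 3.000000 gives λ = 9.4275, 1.5228, -1.9503 (check: the sum is 9.0000 = tr M).

Eigenvalues sorted in increasing order: [-1.9503, 1.5228, 9.4275].


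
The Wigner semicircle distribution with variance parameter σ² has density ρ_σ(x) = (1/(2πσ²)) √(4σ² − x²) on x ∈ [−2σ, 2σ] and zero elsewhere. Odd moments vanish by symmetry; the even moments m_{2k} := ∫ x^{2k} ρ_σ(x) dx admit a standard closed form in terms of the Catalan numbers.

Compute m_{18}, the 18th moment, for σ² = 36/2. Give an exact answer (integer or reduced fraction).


By the scaled semicircle moment identity, m_{2k} = σ^{2k} · C_k with k = 9.
C_9 = (1/(k+1)) · C(2k, k) = (1/10) · C(18, 9) = (1/10) · 48620 = 4862.
σ^{2k} = (σ²)^k = (36/2)^9 = 198359290368.

Therefore m_{18} = σ^{18} · C_9 = 198359290368 · 4862 = 964422869769216.


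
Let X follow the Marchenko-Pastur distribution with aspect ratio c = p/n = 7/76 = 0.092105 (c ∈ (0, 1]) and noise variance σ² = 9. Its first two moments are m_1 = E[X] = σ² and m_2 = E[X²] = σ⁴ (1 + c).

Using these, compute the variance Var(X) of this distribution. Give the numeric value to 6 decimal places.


m_1 = E[X] = σ² = 9, so m_1² = 81.
m_2 = E[X²] = σ⁴ (1 + c) = 81 · (1 + 0.092105) = 81 · 1.092105 = 88.460526.
(Note m_2 − m_1² simplifies to c · σ⁴ = 0.092105 · 81.)

Var(X) = m_2 − m_1² = 88.460526 − 81 = 7.460526.


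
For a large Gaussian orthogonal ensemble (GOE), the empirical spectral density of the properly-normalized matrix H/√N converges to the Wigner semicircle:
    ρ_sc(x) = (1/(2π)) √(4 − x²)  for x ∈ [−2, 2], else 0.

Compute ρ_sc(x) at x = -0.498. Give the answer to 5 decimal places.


ρ_sc(x) = (1/(2π)) √(4 − x²). With x = -0.498:
  4 − x² = 4 − (-0.498)² = 4 − 0.248004 = 3.751996.
  √(4 − x²) = 1.937007.
  1/(2π) = 0.159155.
  ρ_sc(-0.498) = 0.159155 · 1.937007 = 0.308284.

Rounded to 5 decimal places: ρ_sc(-0.498) ≈ 0.30828.


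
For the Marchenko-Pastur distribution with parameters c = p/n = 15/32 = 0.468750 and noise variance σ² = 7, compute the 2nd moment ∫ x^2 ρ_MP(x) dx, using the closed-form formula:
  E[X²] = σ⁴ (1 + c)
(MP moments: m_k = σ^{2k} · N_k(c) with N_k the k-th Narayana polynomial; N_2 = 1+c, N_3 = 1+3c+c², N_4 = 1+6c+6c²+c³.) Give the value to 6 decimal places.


E[X²] = σ⁴ (1 + c) (second MP moment). With σ² = 7 (so σ⁴ = 49) and c = 15/32 = 0.468750: E[X²] = 49 · (1 + 0.468750) = 49 · 1.468750.

So E[X^2] = 71.968750.


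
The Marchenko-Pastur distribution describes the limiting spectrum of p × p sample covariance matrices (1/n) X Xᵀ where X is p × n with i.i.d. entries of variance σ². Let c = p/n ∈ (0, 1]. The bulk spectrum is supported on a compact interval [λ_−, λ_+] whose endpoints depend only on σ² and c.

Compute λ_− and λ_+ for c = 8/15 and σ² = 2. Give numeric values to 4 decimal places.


c = 8/15 = 0.533333; √c = 0.730297.
λ_− = σ² (1 − √c)² = 2 · (1 − 0.730297)² = 2 · (0.269703)² = 0.145480.
λ_+ = σ² (1 + √c)² = 2 · (1 + 0.730297)² = 2 · (1.730297)² = 5.987854.

Rounded to 4 decimal places: λ_− ≈ 0.1455, λ_+ ≈ 5.9879.


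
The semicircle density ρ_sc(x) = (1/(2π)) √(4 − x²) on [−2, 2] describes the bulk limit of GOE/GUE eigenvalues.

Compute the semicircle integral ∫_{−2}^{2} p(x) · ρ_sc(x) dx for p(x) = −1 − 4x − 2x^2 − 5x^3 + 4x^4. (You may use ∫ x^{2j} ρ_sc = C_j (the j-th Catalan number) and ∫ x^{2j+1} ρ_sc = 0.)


Write p(x) = Σ a_i x^i, split into monomials and integrate each against ρ_sc separately.
Using ∫ x^{2j} ρ_sc = C_j = (1/(j+1)) C(2j, j) (Catalan numbers) and ∫ x^{2j+1} ρ_sc = 0 (odd monomials vanish by symmetry):
  i = 0 (even): a_0 · C_{0} = -1 · 1 = -1
  i = 1 (odd): ∫ x^1 ρ_sc = 0 (vanishes)
  i = 2 (even): a_2 · C_{1} = -2 · 1 = -2
  i = 3 (odd): ∫ x^3 ρ_sc = 0 (vanishes)
  i = 4 (even): a_4 · C_{2} = 4 · 2 = 8

Summing the contributions: ∫_{−2}^{2} p(x) ρ_sc(x) dx = (-1) + (-2) + 8 = 5.


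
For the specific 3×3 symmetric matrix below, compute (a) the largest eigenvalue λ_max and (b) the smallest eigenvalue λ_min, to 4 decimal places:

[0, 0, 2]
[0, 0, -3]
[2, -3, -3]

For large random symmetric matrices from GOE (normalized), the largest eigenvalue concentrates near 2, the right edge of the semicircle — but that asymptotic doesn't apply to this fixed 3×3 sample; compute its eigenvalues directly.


Since M is real symmetric, all three eigenvalues are real; they are the roots of det(λI − M) = λ³ − (tr M) λ² + s λ − det M, where s is the sum of the principal 2×2 minors.
tr M = 0 + 0 + (-3) = -3.
s = (0·0 − 0²) + (0·(-3) − 2²) + (0·(-3) − (-3)²) = 0 + (-4) + (-9) = -13.
det M (expand along row 1) = 0·(-9) − 0·6 + 2·0 = 0.
Characteristic polynomial: λ³ + 3λ² − 13λ = 0.
Substitute λ = y + (tr M)/3 = y − 1.000000 to remove the quadratic term: y³ + p·y + q = 0 with p = s − (tr M)²/3 = -16.000000 and q = −2(tr M)³/27 + (tr M)·s/3 − det M = 15.000000.
Three real roots ⇒ use the trigonometric (Viète) form: r = 2√(−p/3) = 4.618802, φ = arccos(3q/(p·r)) = arccos(-0.608924) = 2.225500 rad.
y_k = r·cos(φ/3 − 2πk/3) for k = 0, 1, 2 gives y = 3.405125, 1.000000, -4.405125.
λ_k = y_k − 1.000000 gives λ = 2.4051, 0.0000, -5.4051 (check: the sum is -3.0000 = tr M).

Hence λ_max = 2.4051 and λ_min = -5.4051.


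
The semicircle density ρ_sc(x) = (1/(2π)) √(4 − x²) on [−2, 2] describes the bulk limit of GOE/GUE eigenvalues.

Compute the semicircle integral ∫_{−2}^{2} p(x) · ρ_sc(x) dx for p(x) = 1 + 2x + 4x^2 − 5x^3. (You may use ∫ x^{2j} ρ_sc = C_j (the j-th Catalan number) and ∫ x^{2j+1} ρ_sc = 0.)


Write p(x) = Σ a_i x^i, split into monomials and integrate each against ρ_sc separately.
Using ∫ x^{2j} ρ_sc = C_j = (1/(j+1)) C(2j, j) (Catalan numbers) and ∫ x^{2j+1} ρ_sc = 0 (odd monomials vanish by symmetry):
  i = 0 (even): a_0 · C_{0} = 1 · 1 = 1
  i = 1 (odd): ∫ x^1 ρ_sc = 0 (vanishes)
  i = 2 (even): a_2 · C_{1} = 4 · 1 = 4
  i = 3 (odd): ∫ x^3 ρ_sc = 0 (vanishes)

Summing the contributions: ∫_{−2}^{2} p(x) ρ_sc(x) dx = 1 + 4 = 5.


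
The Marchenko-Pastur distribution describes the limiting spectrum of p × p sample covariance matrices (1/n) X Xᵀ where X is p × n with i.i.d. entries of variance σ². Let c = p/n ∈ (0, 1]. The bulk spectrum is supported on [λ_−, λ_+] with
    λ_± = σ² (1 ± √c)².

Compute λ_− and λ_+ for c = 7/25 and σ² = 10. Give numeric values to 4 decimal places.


c = 7/25 = 0.280000; √c = 0.529150.
λ_− = σ² (1 − √c)² = 10 · (1 − 0.529150)² = 10 · (0.470850)² = 2.216995.
λ_+ = σ² (1 + √c)² = 10 · (1 + 0.529150)² = 10 · (1.529150)² = 23.383005.

Rounded to 4 decimal places: λ_− ≈ 2.2170, λ_+ ≈ 23.3830.


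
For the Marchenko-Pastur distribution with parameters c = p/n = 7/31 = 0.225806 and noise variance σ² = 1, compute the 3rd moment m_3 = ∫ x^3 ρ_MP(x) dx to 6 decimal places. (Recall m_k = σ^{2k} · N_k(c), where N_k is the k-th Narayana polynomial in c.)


E[X³] = σ⁶ (1 + 3c + c²) (third MP moment). With σ² = 1 (so σ⁶ = 1) and c = 7/31 = 0.225806: E[X³] = 1 · (1 + 3·0.225806 + (0.225806)²) = 1 · 1.728408.

So E[X^3] = 1.728408.


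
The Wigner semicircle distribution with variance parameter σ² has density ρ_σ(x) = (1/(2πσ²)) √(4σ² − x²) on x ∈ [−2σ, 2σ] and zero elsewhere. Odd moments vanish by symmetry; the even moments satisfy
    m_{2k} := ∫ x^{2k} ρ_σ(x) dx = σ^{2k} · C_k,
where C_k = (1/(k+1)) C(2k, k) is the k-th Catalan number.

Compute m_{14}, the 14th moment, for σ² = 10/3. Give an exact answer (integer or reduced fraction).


By the scaled semicircle moment identity, m_{2k} = σ^{2k} · C_k with k = 7.
C_7 = (1/(k+1)) · C(2k, k) = (1/8) · C(14, 7) = (1/8) · 3432 = 429.
σ^{2k} = (σ²)^k = (10/3)^7 = 10000000/2187.

Therefore m_{14} = σ^{14} · C_7 = (10000000/2187) · 429 = 1430000000/729.


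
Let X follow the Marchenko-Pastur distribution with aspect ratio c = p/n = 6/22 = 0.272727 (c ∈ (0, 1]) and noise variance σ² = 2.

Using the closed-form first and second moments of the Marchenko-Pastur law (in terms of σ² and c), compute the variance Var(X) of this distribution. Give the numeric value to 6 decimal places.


Recall the MP moments m_1 = E[X] = σ² and m_2 = E[X²] = σ⁴ (1 + c).
m_1 = E[X] = σ² = 2, so m_1² = 4.
m_2 = E[X²] = σ⁴ (1 + c) = 4 · (1 + 0.272727) = 4 · 1.272727 = 5.090909.
(Note m_2 − m_1² simplifies to c · σ⁴ = 0.272727 · 4.)

Var(X) = m_2 − m_1² = 5.090909 − 4 = 1.090909.


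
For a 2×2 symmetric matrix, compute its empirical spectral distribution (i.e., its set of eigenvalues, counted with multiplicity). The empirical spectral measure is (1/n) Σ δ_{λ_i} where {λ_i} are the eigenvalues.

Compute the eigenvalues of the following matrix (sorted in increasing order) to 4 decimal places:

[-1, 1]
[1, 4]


Since M is real symmetric, both eigenvalues are real; they are the roots of det(λI − M) = λ² − (tr M) λ + det M.
tr M = -1 + 4 = 3.
det M = (-1)·4 − 1² = -4 − 1 = -5.
Characteristic polynomial: λ² − 3λ − 5 = 0.
Discriminant Δ = (tr M)² − 4·det M = 9 − (-20) = 29; √Δ = 5.385165.
λ = (tr M ± √Δ)/2 = (3 ± 5.385165)/2, giving (tr M − √Δ)/2 = -1.1926 and (tr M + √Δ)/2 = 4.1926.

Eigenvalues sorted in increasing order: [-1.1926, 4.1926].


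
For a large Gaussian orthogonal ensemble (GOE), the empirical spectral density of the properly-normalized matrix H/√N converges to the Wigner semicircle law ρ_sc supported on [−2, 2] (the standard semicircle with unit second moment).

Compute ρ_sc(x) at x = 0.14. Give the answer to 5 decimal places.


ρ_sc(x) = (1/(2π)) √(4 − x²). With x = 0.14:
  4 − x² = 4 − (0.14)² = 4 − 0.019600 = 3.980400.
  √(4 − x²) = 1.995094.
  1/(2π) = 0.159155.
  ρ_sc(0.14) = 0.159155 · 1.995094 = 0.317529.

Rounded to 5 decimal places: ρ_sc(0.14) ≈ 0.31753.


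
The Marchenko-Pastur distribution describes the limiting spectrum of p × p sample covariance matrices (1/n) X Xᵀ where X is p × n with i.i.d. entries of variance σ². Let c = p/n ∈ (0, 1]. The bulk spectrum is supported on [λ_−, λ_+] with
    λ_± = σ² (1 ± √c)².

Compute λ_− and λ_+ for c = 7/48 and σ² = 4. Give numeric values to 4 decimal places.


c = 7/48 = 0.145833; √c = 0.381881.
λ_− = σ² (1 − √c)² = 4 · (1 − 0.381881)² = 4 · (0.618119)² = 1.528283.
λ_+ = σ² (1 + √c)² = 4 · (1 + 0.381881)² = 4 · (1.381881)² = 7.638384.

Rounded to 4 decimal places: λ_− ≈ 1.5283, λ_+ ≈ 7.6384.


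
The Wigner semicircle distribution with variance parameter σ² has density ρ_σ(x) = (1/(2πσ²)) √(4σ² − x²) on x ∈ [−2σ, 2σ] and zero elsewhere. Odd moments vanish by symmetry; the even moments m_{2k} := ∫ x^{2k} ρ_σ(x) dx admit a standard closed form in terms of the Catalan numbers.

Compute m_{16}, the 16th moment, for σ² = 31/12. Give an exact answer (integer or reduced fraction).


By the scaled semicircle moment identity, m_{2k} = σ^{2k} · C_k with k = 8.
C_8 = (1/(k+1)) · C(2k, k) = (1/9) · C(16, 8) = (1/9) · 12870 = 1430.
σ^{2k} = (σ²)^k = (31/12)^8 = 852891037441/429981696.

Therefore m_{16} = σ^{16} · C_8 = (852891037441/429981696) · 1430 = 609817091770315/214990848.


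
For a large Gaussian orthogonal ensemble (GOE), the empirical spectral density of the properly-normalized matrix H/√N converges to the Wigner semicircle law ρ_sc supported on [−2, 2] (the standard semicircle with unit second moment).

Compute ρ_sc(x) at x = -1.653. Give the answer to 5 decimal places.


ρ_sc(x) = (1/(2π)) √(4 − x²). With x = -1.653:
  4 − x² = 4 − (-1.653)² = 4 − 2.732409 = 1.267591.
  √(4 − x²) = 1.125873.
  1/(2π) = 0.159155.
  ρ_sc(-1.653) = 0.159155 · 1.125873 = 0.179188.

Rounded to 5 decimal places: ρ_sc(-1.653) ≈ 0.17919.


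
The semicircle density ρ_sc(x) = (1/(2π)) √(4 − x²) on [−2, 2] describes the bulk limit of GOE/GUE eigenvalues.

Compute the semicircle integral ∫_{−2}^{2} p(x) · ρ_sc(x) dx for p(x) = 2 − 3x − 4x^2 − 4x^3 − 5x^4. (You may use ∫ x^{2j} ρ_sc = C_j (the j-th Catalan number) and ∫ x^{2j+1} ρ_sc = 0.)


Write p(x) = Σ a_i x^i, split into monomials and integrate each against ρ_sc separately.
Using ∫ x^{2j} ρ_sc = C_j = (1/(j+1)) C(2j, j) (Catalan numbers) and ∫ x^{2j+1} ρ_sc = 0 (odd monomials vanish by symmetry):
  i = 0 (even): a_0 · C_{0} = 2 · 1 = 2
  i = 1 (odd): ∫ x^1 ρ_sc = 0 (vanishes)
  i = 2 (even): a_2 · C_{1} = -4 · 1 = -4
  i = 3 (odd): ∫ x^3 ρ_sc = 0 (vanishes)
  i = 4 (even): a_4 · C_{2} = -5 · 2 = -10

Summing the contributions: ∫_{−2}^{2} p(x) ρ_sc(x) dx = 2 + (-4) + (-10) = -12.


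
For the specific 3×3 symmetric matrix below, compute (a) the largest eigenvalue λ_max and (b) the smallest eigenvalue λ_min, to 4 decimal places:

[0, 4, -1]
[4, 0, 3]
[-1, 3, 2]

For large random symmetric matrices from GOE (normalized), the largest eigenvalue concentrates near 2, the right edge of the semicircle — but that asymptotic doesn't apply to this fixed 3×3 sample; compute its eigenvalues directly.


Since M is real symmetric, all three eigenvalues are real; they are the roots of det(λI − M) = λ³ − (tr M) λ² + s λ − det M, where s is the sum of the principal 2×2 minors.
tr M = 0 + 0 + 2 = 2.
s = (0·0 − 4²) + (0·2 − (-1)²) + (0·2 − 3²) = -16 + (-1) + (-9) = -26.
det M (expand along row 1) = 0·(-9) − 4·11 + (-1)·12 = -56.
Characteristic polynomial: λ³ − 2λ² − 26λ + 56 = 0.
Substitute λ = y + (tr M)/3 = y + 0.666667 to remove the quadratic term: y³ + p·y + q = 0 with p = s − (tr M)²/3 = -27.333333 and q = −2(tr M)³/27 + (tr M)·s/3 − det M = 38.074074.
Three real roots ⇒ use the trigonometric (Viète) form: r = 2√(−p/3) = 6.036923, φ = arccos(3q/(p·r)) = arccos(-0.692217) = 2.335353 rad.
y_k = r·cos(φ/3 − 2πk/3) for k = 0, 1, 2 gives y = 4.298302, 1.521923, -5.820225.
λ_k = y_k + 0.666667 gives λ = 4.9650, 2.1886, -5.1536 (check: the sum is 2.0000 = tr M).

Hence λ_max = 4.9650 and λ_min = -5.1536.


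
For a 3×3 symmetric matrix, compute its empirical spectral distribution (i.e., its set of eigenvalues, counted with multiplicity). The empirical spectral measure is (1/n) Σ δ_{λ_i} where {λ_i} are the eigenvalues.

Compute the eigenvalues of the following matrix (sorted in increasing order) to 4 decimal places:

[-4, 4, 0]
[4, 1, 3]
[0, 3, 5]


Since M is real symmetric, all three eigenvalues are real; they are the roots of det(λI − M) = λ³ − (tr M) λ² + s λ − det M, where s is the sum of the principal 2×2 minors.
tr M = -4 + 1 + 5 = 2.
s = ((-4)·1 − 4²) + ((-4)·5 − 0²) + (1·5 − 3²) = -20 + (-20) + (-4) = -44.
det M (expand along row 1) = (-4)·(-4) − 4·20 + 0·12 = -64.
Characteristic polynomial: λ³ − 2λ² − 44λ + 64 = 0.
Substitute λ = y + (tr M)/3 = y + 0.666667 to remove the quadratic term: y³ + p·y + q = 0 with p = s − (tr M)²/3 = -45.333333 and q = −2(tr M)³/27 + (tr M)·s/3 − det M = 34.074074.
Three real roots ⇒ use the trigonometric (Viète) form: r = 2√(−p/3) = 7.774603, φ = arccos(3q/(p·r)) = arccos(-0.290034) = 1.865059 rad.
y_k = r·cos(φ/3 − 2πk/3) for k = 0, 1, 2 gives y = 6.319955, 0.761370, -7.081324.
λ_k = y_k + 0.666667 gives λ = 6.9866, 1.4280, -6.4147 (check: the sum is 2.0000 = tr M).

Eigenvalues sorted in increasing order: [-6.4147, 1.4280, 6.9866].


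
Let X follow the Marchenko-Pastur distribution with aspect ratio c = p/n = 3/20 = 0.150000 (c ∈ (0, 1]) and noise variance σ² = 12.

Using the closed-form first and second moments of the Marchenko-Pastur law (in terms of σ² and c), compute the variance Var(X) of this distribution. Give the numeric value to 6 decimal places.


Recall the MP moments m_1 = E[X] = σ² and m_2 = E[X²] = σ⁴ (1 + c).
m_1 = E[X] = σ² = 12, so m_1² = 144.
m_2 = E[X²] = σ⁴ (1 + c) = 144 · (1 + 0.150000) = 144 · 1.150000 = 165.600000.
(Note m_2 − m_1² simplifies to c · σ⁴ = 0.150000 · 144.)

Var(X) = m_2 − m_1² = 165.600000 − 144 = 21.600000.


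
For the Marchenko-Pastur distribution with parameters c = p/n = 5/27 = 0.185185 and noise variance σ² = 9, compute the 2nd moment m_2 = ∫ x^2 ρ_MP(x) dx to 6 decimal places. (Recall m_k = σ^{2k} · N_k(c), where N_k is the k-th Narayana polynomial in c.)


E[X²] = σ⁴ (1 + c) (second MP moment). With σ² = 9 (so σ⁴ = 81) and c = 5/27 = 0.185185: E[X²] = 81 · (1 + 0.185185) = 81 · 1.185185.

So E[X^2] = 96.000000.


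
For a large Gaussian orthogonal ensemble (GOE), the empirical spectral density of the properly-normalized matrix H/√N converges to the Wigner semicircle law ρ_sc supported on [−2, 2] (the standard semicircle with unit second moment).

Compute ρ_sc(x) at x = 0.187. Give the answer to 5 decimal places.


ρ_sc(x) = (1/(2π)) √(4 − x²). With x = 0.187:
  4 − x² = 4 − (0.187)² = 4 − 0.034969 = 3.965031.
  √(4 − x²) = 1.991239.
  1/(2π) = 0.159155.
  ρ_sc(0.187) = 0.159155 · 1.991239 = 0.316915.

Rounded to 5 decimal places: ρ_sc(0.187) ≈ 0.31692.


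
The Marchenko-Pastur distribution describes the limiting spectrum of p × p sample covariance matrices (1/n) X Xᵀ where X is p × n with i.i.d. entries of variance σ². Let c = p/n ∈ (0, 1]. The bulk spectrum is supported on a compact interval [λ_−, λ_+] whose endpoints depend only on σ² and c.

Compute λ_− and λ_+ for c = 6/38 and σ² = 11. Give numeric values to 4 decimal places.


c = 6/38 = 0.157895; √c = 0.397360.
λ_− = σ² (1 − √c)² = 11 · (1 − 0.397360)² = 11 · (0.602640)² = 3.994929.
λ_+ = σ² (1 + √c)² = 11 · (1 + 0.397360)² = 11 · (1.397360)² = 21.478756.

Rounded to 4 decimal places: λ_− ≈ 3.9949, λ_+ ≈ 21.4788.


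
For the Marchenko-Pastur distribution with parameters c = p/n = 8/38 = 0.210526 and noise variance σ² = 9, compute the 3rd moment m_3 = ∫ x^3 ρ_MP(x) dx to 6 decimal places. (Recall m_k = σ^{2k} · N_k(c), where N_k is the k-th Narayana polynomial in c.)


E[X³] = σ⁶ (1 + 3c + c²) (third MP moment). With σ² = 9 (so σ⁶ = 729) and c = 8/38 = 0.210526: E[X³] = 729 · (1 + 3·0.210526 + (0.210526)²) = 729 · 1.675900.

So E[X^3] = 1221.731302.


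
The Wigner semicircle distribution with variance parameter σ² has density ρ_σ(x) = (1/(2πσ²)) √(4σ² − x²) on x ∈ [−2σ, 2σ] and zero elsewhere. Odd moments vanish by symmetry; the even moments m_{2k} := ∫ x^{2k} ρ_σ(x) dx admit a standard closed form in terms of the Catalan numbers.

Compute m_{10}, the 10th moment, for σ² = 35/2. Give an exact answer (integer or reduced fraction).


By the scaled semicircle moment identity, m_{2k} = σ^{2k} · C_k with k = 5.
C_5 = (1/(k+1)) · C(2k, k) = (1/6) · C(10, 5) = (1/6) · 252 = 42.
σ^{2k} = (σ²)^k = (35/2)^5 = 52521875/32.

Therefore m_{10} = σ^{10} · C_5 = (52521875/32) · 42 = 1102959375/16.


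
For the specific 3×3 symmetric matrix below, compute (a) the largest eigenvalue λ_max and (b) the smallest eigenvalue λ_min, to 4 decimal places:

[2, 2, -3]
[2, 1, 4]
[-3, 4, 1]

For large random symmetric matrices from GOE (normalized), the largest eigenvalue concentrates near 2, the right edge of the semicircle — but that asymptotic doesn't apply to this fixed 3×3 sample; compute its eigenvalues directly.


Since M is real symmetric, all three eigenvalues are real; they are the roots of det(λI − M) = λ³ − (tr M) λ² + s λ − det M, where s is the sum of the principal 2×2 minors.
tr M = 2 + 1 + 1 = 4.
s = (2·1 − 2²) + (2·1 − (-3)²) + (1·1 − 4²) = -2 + (-7) + (-15) = -24.
det M (expand along row 1) = 2·(-15) − 2·14 + (-3)·11 = -91.
Characteristic polynomial: λ³ − 4λ² − 24λ + 91 = 0.
Substitute λ = y + (tr M)/3 = y + 1.333333 to remove the quadratic term: y³ + p·y + q = 0 with p = s − (tr M)²/3 = -29.333333 and q = −2(tr M)³/27 + (tr M)·s/3 − det M = 54.259259.
Three real roots ⇒ use the trigonometric (Viète) form: r = 2√(−p/3) = 6.253888, φ = arccos(3q/(p·r)) = arccos(-0.887327) = 2.662312 rad.
y_k = r·cos(φ/3 − 2πk/3) for k = 0, 1, 2 gives y = 3.948713, 2.225534, -6.174247.
λ_k = y_k + 1.333333 gives λ = 5.2820, 3.5589, -4.8409 (check: the sum is 4.0000 = tr M).

Hence λ_max = 5.2820 and λ_min = -4.8409.


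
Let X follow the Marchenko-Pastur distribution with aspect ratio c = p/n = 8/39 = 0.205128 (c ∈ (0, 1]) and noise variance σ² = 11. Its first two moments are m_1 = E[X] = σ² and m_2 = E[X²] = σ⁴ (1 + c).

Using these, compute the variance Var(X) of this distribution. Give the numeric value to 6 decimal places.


m_1 = E[X] = σ² = 11, so m_1² = 121.
m_2 = E[X²] = σ⁴ (1 + c) = 121 · (1 + 0.205128) = 121 · 1.205128 = 145.820513.
(Note m_2 − m_1² simplifies to c · σ⁴ = 0.205128 · 121.)

Var(X) = m_2 − m_1² = 145.820513 − 121 = 24.820513.


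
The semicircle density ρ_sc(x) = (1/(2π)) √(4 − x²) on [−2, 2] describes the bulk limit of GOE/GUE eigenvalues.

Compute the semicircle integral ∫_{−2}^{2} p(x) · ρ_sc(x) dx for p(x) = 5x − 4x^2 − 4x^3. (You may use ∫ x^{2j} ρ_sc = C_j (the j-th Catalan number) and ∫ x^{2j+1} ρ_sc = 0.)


Write p(x) = Σ a_i x^i, split into monomials and integrate each against ρ_sc separately.
Using ∫ x^{2j} ρ_sc = C_j = (1/(j+1)) C(2j, j) (Catalan numbers) and ∫ x^{2j+1} ρ_sc = 0 (odd monomials vanish by symmetry):
  i = 1 (odd): ∫ x^1 ρ_sc = 0 (vanishes)
  i = 2 (even): a_2 · C_{1} = -4 · 1 = -4
  i = 3 (odd): ∫ x^3 ρ_sc = 0 (vanishes)

Summing the contributions: ∫_{−2}^{2} p(x) ρ_sc(x) dx = -4.


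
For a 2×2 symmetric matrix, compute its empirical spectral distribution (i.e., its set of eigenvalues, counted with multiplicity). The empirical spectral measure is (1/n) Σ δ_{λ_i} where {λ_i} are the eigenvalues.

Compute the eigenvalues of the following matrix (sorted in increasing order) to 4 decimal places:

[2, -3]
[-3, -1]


Since M is real symmetric, both eigenvalues are real; they are the roots of det(λI − M) = λ² − (tr M) λ + det M.
tr M = 2 + (-1) = 1.
det M = 2·(-1) − (-3)² = -2 − 9 = -11.
Characteristic polynomial: λ² − λ − 11 = 0.
Discriminant Δ = (tr M)² − 4·det M = 1 − (-44) = 45; √Δ = 6.708204.
λ = (tr M ± √Δ)/2 = (1 ± 6.708204)/2, giving (tr M − √Δ)/2 = -2.8541 and (tr M + √Δ)/2 = 3.8541.

Eigenvalues sorted in increasing order: [-2.8541, 3.8541].


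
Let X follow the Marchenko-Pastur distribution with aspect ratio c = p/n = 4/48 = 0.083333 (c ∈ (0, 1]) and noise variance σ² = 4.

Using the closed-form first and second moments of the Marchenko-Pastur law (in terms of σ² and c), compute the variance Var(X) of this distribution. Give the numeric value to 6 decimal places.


Recall the MP moments m_1 = E[X] = σ² and m_2 = E[X²] = σ⁴ (1 + c).
m_1 = E[X] = σ² = 4, so m_1² = 16.
m_2 = E[X²] = σ⁴ (1 + c) = 16 · (1 + 0.083333) = 16 · 1.083333 = 17.333333.
(Note m_2 − m_1² simplifies to c · σ⁴ = 0.083333 · 16.)

Var(X) = m_2 − m_1² = 17.333333 − 16 = 1.333333.


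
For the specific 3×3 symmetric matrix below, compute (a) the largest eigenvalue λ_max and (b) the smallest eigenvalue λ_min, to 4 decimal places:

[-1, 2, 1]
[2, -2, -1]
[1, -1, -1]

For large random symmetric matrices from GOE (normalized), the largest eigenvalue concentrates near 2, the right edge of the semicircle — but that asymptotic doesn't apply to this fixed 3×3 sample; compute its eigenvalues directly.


Since M is real symmetric, all three eigenvalues are real; they are the roots of det(λI − M) = λ³ − (tr M) λ² + s λ − det M, where s is the sum of the principal 2×2 minors.
tr M = -1 + (-2) + (-1) = -4.
s = ((-1)·(-2) − 2²) + ((-1)·(-1) − 1²) + ((-2)·(-1) − (-1)²) = -2 + 0 + 1 = -1.
det M (expand along row 1) = (-1)·1 − 2·(-1) + 1·0 = 1.
Characteristic polynomial: λ³ + 4λ² − λ − 1 = 0.
Substitute λ = y + (tr M)/3 = y − 1.333333 to remove the quadratic term: y³ + p·y + q = 0 with p = s − (tr M)²/3 = -6.333333 and q = −2(tr M)³/27 + (tr M)·s/3 − det M = 5.074074.
Three real roots ⇒ use the trigonometric (Viète) form: r = 2√(−p/3) = 2.905933, φ = arccos(3q/(p·r)) = arccos(-0.827104) = 2.544732 rad.
y_k = r·cos(φ/3 − 2πk/3) for k = 0, 1, 2 gives y = 1.921697, 0.926913, -2.848610.
λ_k = y_k − 1.333333 gives λ = 0.5884, -0.4064, -4.1819 (check: the sum is -4.0000 = tr M).

Hence λ_max = 0.5884 and λ_min = -4.1819.


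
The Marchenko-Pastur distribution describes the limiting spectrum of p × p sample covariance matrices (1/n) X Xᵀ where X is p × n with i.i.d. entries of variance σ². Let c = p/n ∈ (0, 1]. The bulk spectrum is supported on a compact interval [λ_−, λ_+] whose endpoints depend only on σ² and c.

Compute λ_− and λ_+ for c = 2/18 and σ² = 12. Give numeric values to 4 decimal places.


c = 2/18 = 0.111111; √c = 0.333333.
λ_− = σ² (1 − √c)² = 12 · (1 − 0.333333)² = 12 · (0.666667)² = 5.333333.
λ_+ = σ² (1 + √c)² = 12 · (1 + 0.333333)² = 12 · (1.333333)² = 21.333333.

Rounded to 4 decimal places: λ_− ≈ 5.3333, λ_+ ≈ 21.3333.


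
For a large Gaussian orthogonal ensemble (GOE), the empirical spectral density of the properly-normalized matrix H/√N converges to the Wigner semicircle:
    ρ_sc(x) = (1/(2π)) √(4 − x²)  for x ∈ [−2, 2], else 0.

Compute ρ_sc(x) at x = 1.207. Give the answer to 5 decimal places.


ρ_sc(x) = (1/(2π)) √(4 − x²). With x = 1.207:
  4 − x² = 4 − (1.207)² = 4 − 1.456849 = 2.543151.
  √(4 − x²) = 1.594726.
  1/(2π) = 0.159155.
  ρ_sc(1.207) = 0.159155 · 1.594726 = 0.253809.

Rounded to 5 decimal places: ρ_sc(1.207) ≈ 0.25381.


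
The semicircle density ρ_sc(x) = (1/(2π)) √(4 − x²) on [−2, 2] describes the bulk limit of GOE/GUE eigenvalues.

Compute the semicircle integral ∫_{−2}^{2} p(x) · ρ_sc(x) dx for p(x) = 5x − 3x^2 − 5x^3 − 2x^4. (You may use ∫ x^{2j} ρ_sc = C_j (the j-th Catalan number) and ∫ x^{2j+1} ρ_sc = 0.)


Write p(x) = Σ a_i x^i, split into monomials and integrate each against ρ_sc separately.
Using ∫ x^{2j} ρ_sc = C_j = (1/(j+1)) C(2j, j) (Catalan numbers) and ∫ x^{2j+1} ρ_sc = 0 (odd monomials vanish by symmetry):
  i = 1 (odd): ∫ x^1 ρ_sc = 0 (vanishes)
  i = 2 (even): a_2 · C_{1} = -3 · 1 = -3
  i = 3 (odd): ∫ x^3 ρ_sc = 0 (vanishes)
  i = 4 (even): a_4 · C_{2} = -2 · 2 = -4

Summing the contributions: ∫_{−2}^{2} p(x) ρ_sc(x) dx = (-3) + (-4) = -7.


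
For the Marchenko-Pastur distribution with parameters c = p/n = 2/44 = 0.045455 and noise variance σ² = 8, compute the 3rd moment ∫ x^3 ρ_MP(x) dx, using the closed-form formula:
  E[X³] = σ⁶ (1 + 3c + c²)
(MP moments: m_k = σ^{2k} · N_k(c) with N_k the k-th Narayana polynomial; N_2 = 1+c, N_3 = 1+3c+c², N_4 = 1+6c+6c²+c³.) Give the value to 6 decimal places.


E[X³] = σ⁶ (1 + 3c + c²) (third MP moment). With σ² = 8 (so σ⁶ = 512) and c = 2/44 = 0.045455: E[X³] = 512 · (1 + 3·0.045455 + (0.045455)²) = 512 · 1.138430.

So E[X^3] = 582.876033.


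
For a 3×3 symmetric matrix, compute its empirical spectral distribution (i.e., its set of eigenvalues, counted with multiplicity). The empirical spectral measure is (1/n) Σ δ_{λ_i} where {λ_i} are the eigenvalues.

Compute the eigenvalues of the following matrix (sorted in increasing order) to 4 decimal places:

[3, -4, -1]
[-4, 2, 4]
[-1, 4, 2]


Since M is real symmetric, all three eigenvalues are real; they are the roots of det(λI − M) = λ³ − (tr M) λ² + s λ − det M, where s is the sum of the principal 2×2 minors.
tr M = 3 + 2 + 2 = 7.
s = (3·2 − (-4)²) + (3·2 − (-1)²) + (2·2 − 4²) = -10 + 5 + (-12) = -17.
det M (expand along row 1) = 3·(-12) − (-4)·(-4) + (-1)·(-14) = -38.
Characteristic polynomial: λ³ − 7λ² − 17λ + 38 = 0.
Substitute λ = y + (tr M)/3 = y + 2.333333 to remove the quadratic term: y³ + p·y + q = 0 with p = s − (tr M)²/3 = -33.333333 and q = −2(tr M)³/27 + (tr M)·s/3 − det M = -27.074074.
Three real roots ⇒ use the trigonometric (Viète) form: r = 2√(−p/3) = 6.666667, φ = arccos(3q/(p·r)) = arccos(0.365500) = 1.196626 rad.
y_k = r·cos(φ/3 − 2πk/3) for k = 0, 1, 2 gives y = 6.143322, -0.829335, -5.313988.
λ_k = y_k + 2.333333 gives λ = 8.4767, 1.5040, -2.9807 (check: the sum is 7.0000 = tr M).

Eigenvalues sorted in increasing order: [-2.9807, 1.5040, 8.4767].


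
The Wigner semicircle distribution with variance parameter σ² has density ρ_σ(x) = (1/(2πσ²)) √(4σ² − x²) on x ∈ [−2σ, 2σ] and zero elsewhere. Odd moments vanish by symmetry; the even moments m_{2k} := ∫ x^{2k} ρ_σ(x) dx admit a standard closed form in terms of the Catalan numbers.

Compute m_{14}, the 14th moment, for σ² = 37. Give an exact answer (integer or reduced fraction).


By the scaled semicircle moment identity, m_{2k} = σ^{2k} · C_k with k = 7.
C_7 = (1/(k+1)) · C(2k, k) = (1/8) · C(14, 7) = (1/8) · 3432 = 429.
σ^{2k} = (σ²)^k = (37)^7 = 94931877133.

Therefore m_{14} = σ^{14} · C_7 = 94931877133 · 429 = 40725775290057.


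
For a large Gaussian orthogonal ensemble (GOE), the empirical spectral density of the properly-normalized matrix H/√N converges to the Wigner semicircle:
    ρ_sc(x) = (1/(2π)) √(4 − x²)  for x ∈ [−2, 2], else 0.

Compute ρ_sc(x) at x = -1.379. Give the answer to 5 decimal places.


ρ_sc(x) = (1/(2π)) √(4 − x²). With x = -1.379:
  4 − x² = 4 − (-1.379)² = 4 − 1.901641 = 2.098359.
  √(4 − x²) = 1.448571.
  1/(2π) = 0.159155.
  ρ_sc(-1.379) = 0.159155 · 1.448571 = 0.230547.

Rounded to 5 decimal places: ρ_sc(-1.379) ≈ 0.23055.


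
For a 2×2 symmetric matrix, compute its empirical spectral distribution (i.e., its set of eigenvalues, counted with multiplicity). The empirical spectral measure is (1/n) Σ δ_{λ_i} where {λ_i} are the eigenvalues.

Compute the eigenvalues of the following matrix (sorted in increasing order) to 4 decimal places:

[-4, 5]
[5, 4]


Since M is real symmetric, both eigenvalues are real; they are the roots of det(λI − M) = λ² − (tr M) λ + det M.
tr M = -4 + 4 = 0.
det M = (-4)·4 − 5² = -16 − 25 = -41.
Characteristic polynomial: λ² − 41 = 0.
Discriminant Δ = (tr M)² − 4·det M = 0 − (-164) = 164; √Δ = 12.806248.
λ = (tr M ± √Δ)/2 = (0 ± 12.806248)/2, giving (tr M − √Δ)/2 = -6.4031 and (tr M + √Δ)/2 = 6.4031.

Eigenvalues sorted in increasing order: [-6.4031, 6.4031].


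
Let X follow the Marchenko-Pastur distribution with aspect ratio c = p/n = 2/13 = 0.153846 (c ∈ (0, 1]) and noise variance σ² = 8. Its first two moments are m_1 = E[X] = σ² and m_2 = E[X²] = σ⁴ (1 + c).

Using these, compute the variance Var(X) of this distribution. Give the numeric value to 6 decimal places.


m_1 = E[X] = σ² = 8, so m_1² = 64.
m_2 = E[X²] = σ⁴ (1 + c) = 64 · (1 + 0.153846) = 64 · 1.153846 = 73.846154.
(Note m_2 − m_1² simplifies to c · σ⁴ = 0.153846 · 64.)

Var(X) = m_2 − m_1² = 73.846154 − 64 = 9.846154.


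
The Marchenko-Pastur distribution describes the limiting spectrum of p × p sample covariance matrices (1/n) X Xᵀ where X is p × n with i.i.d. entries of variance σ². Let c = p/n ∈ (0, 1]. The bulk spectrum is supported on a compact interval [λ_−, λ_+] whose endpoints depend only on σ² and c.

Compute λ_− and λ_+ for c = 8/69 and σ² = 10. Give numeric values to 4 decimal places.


c = 8/69 = 0.115942; √c = 0.340503.
λ_− = σ² (1 − √c)² = 10 · (1 − 0.340503)² = 10 · (0.659497)² = 4.349368.
λ_+ = σ² (1 + √c)² = 10 · (1 + 0.340503)² = 10 · (1.340503)² = 17.969473.

Rounded to 4 decimal places: λ_− ≈ 4.3494, λ_+ ≈ 17.9695.
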